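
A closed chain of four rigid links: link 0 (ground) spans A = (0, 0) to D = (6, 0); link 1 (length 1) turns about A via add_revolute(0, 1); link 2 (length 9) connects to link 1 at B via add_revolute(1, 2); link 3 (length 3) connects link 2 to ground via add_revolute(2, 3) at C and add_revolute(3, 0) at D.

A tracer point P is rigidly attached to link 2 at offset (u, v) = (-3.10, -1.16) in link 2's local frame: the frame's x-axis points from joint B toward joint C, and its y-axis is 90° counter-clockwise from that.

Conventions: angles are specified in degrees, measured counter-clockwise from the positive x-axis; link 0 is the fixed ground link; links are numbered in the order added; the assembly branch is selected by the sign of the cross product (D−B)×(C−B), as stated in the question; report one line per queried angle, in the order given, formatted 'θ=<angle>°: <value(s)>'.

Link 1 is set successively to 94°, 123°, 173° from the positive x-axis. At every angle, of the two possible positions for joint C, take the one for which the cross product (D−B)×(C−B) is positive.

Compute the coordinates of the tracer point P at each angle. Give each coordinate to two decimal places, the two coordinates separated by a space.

A=(0,0), D=(6.00,0)
θ=94°: B = A + 1.00·(cos94°, sin94°) = (-0.0698, 0.9976)
θ=94°: |BD| = 6.1512
θ=94°: circle(B,9.00) ∩ circle(D,3.00): a=8.9281, h=1.1352
θ=94°:   candidates: C₊=(8.9243,0.6698) cross=6.983; C₋=(8.5561,-1.5705) cross=-6.983
θ=94°:   branch + wants cross > 0 → take C=(8.9243,0.6698) (cross=6.983)
θ=94°: ex = (C−B)/|BC| = (0.9993,-0.0364); ey = (0.0364,0.9993)
θ=94°: P = B + -3.10·ex + -1.16·ey = (-3.2099,-0.0488)
θ=123°: B = A + 1.00·(cos123°, sin123°) = (-0.5446, 0.8387)
θ=123°: |BD| = 6.5982
θ=123°: circle(B,9.00) ∩ circle(D,3.00): a=8.7551, h=2.0850
θ=123°:   candidates: C₊=(8.4045,1.7940) cross=13.757; C₋=(7.8745,-2.3423) cross=-13.757
θ=123°:   branch + wants cross > 0 → take C=(8.4045,1.7940) (cross=13.757)
θ=123°: ex = (C−B)/|BC| = (0.9944,0.1061); ey = (-0.1061,0.9944)
θ=123°: P = B + -3.10·ex + -1.16·ey = (-3.5040,-0.6438)
θ=173°: B = A + 1.00·(cos173°, sin173°) = (-0.9925, 0.1219)
θ=173°: |BD| = 6.9936
θ=173°: circle(B,9.00) ∩ circle(D,3.00): a=8.6444, h=2.5050
θ=173°:   candidates: C₊=(7.6942,2.4759) cross=17.519; C₋=(7.6069,-2.5334) cross=-17.519
θ=173°:   branch + wants cross > 0 → take C=(7.6942,2.4759) (cross=17.519)
θ=173°: ex = (C−B)/|BC| = (0.9652,0.2616); ey = (-0.2616,0.9652)
θ=173°: P = B + -3.10·ex + -1.16·ey = (-3.6812,-1.8086)

θ=94°: -3.21 -0.05
θ=123°: -3.50 -0.64
θ=173°: -3.68 -1.81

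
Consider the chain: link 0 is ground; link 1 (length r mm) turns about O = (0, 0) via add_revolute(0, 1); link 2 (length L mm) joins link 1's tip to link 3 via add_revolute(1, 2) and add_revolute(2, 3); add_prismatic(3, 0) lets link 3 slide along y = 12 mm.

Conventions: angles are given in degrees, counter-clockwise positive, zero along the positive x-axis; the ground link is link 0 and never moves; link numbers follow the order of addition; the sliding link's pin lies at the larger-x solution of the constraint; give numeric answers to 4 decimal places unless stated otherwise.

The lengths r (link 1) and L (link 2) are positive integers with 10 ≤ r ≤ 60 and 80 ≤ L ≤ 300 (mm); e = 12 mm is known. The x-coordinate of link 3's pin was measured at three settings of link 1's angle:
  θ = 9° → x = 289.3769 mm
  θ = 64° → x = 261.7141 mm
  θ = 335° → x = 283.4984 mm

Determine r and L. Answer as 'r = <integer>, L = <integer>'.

constraint per measurement: (x − r cos θ)² + (r sin θ − e)² = L²
subtracting the θ₁ and θ₂ equations cancels the r² and L² terms:
r = (x₁² − x₂²) / (2[(x₁cos θ₁ + e sin θ₁) − (x₂cos θ₂ + e sin θ₂)]) = 47.0000 → r = 47
L² = (x₁ − r cos θ₁)² + (r sin θ₁ − e)² = 59048.9983 → L = 243.0000 → L = 243
check at θ₃=335°: x = 283.4984 (printed 283.4984) ✓

r = 47, L = 243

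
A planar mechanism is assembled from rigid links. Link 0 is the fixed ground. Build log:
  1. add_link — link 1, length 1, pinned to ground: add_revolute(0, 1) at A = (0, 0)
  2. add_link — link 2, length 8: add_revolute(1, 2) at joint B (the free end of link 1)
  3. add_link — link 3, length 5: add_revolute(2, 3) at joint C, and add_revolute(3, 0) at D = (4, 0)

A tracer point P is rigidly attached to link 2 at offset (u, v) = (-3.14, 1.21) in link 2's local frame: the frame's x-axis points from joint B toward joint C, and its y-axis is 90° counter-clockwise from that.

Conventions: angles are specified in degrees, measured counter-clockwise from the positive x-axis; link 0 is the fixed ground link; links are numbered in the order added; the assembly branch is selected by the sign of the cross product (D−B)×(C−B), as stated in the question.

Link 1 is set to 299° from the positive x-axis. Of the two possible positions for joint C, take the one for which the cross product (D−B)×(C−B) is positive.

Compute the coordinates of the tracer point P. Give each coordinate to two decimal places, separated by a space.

A=(0,0), D=(4.00,0)
B = A + 1.00·(cos299°, sin299°) = (0.4848, -0.8746)
|BD| = 3.6224
circle(B,8.00) ∩ circle(D,5.00): a=7.1944, h=3.4986
  candidates: C₊=(6.6216,4.2576) cross=12.673; C₋=(8.3111,-2.5327) cross=-12.673
  branch + wants cross > 0 → take C=(6.6216,4.2576) (cross=12.673)
ex = (C−B)/|BC| = (0.7671,0.6415); ey = (-0.6415,0.7671)
P = B + -3.14·ex + 1.21·ey = (-2.7001,-1.9608)

-2.70 -1.96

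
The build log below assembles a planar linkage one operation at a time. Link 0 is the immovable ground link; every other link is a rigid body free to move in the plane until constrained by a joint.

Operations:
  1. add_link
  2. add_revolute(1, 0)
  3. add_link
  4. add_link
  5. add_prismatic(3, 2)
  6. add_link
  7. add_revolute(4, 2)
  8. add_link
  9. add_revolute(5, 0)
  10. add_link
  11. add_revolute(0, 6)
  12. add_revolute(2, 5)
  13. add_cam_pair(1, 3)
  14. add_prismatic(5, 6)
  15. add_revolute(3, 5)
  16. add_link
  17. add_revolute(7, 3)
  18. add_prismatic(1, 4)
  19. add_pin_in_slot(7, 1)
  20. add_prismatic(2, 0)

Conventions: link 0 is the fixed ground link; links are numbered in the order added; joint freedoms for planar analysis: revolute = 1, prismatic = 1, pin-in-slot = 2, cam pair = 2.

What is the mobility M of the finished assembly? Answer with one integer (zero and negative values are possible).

L=1 J1=0 J2=0
add link → L=2 J1=0 J2=0
R@1,0 dof=1 J1 → L=2 J1=1 J2=0
add link → L=3 J1=1 J2=0
add link → L=4 J1=1 J2=0
P@3,2 dof=1 J1 → L=4 J1=2 J2=0
add link → L=5 J1=2 J2=0
R@4,2 dof=1 J1 → L=5 J1=3 J2=0
add link → L=6 J1=3 J2=0
R@5,0 dof=1 J1 → L=6 J1=4 J2=0
add link → L=7 J1=4 J2=0
R@0,6 dof=1 J1 → L=7 J1=5 J2=0
R@2,5 dof=1 J1 → L=7 J1=6 J2=0
C@1,3 dof=2 J2 → L=7 J1=6 J2=1
P@5,6 dof=1 J1 → L=7 J1=7 J2=1
R@3,5 dof=1 J1 → L=7 J1=8 J2=1
add link → L=8 J1=8 J2=1
R@7,3 dof=1 J1 → L=8 J1=9 J2=1
P@1,4 dof=1 J1 → L=8 J1=10 J2=1
PS@7,1 dof=2 J2 → L=8 J1=10 J2=2
P@2,0 dof=1 J1 → L=8 J1=11 J2=2
M=3(L−1)−2J1−J2=3·7−2·11−2=-3

M = -3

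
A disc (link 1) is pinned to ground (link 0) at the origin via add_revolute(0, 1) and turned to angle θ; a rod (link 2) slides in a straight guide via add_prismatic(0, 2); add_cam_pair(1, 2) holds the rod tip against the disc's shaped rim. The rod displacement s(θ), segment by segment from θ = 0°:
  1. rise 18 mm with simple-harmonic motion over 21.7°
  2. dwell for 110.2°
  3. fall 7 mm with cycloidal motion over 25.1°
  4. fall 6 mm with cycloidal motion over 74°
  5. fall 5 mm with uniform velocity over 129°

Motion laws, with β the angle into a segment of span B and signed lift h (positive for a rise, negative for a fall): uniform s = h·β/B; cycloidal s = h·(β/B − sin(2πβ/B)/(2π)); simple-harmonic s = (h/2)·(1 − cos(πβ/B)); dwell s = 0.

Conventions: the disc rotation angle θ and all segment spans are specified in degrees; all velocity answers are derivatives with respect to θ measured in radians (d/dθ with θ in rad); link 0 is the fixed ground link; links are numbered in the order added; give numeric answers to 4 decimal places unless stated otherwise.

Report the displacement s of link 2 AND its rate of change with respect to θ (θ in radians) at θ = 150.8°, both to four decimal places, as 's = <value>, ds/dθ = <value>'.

segment 1 (0° to 21.7°, simple-harmonic, h = 18) is passed completely: s = 0.0000 + (18) = 18.0000
segment 2 (21.7° to 131.9°, dwell): s unchanged at 18.0000
θ = 150.8° falls in segment 3 (131.9° to 157°, cycloidal, h = -7): β = 150.8 − 131.9 = 18.9°, B = 25.1°; Δs = -7·(0.7530 − sin(2π·0.7530)/(2π)) = -6.3848; s = 18.0000 − 6.3848 = 11.6152
velocity in seg [131.9°–157°] (cycloidal), θ in radians: β = 18.9° = 0.3299 rad, B = 25.1° = 0.4381 rad; ds/dθ = (h/B)(1 − cos(2πβ/B)) = ((-7)/0.4381)(1 − cos(2π·0.7530)) = -15.678925 mm/rad

s = 11.6152, ds/dθ = -15.6789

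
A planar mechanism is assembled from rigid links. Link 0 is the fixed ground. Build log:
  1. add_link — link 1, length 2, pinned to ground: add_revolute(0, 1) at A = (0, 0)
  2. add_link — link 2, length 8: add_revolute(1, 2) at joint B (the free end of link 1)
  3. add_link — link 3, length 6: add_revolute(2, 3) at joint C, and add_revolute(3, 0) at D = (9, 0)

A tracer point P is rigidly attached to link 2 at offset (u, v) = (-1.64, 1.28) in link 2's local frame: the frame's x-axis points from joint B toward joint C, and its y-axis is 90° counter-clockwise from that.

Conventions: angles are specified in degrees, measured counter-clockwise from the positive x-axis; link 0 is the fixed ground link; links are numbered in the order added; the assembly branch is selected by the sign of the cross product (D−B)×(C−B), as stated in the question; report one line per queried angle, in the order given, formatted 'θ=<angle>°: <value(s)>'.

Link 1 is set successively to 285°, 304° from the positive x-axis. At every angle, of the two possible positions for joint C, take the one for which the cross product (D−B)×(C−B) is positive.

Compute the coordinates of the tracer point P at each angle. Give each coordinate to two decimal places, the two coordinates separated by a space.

A=(0,0), D=(9.00,0)
θ=285°: B = A + 2.00·(cos285°, sin285°) = (0.5176, -1.9319)
θ=285°: |BD| = 8.6996
θ=285°: circle(B,8.00) ∩ circle(D,6.00): a=5.9591, h=5.3376
θ=285°:   candidates: C₊=(5.1426,4.5957) cross=46.435; C₋=(7.5132,-5.8129) cross=-46.435
θ=285°:   branch + wants cross > 0 → take C=(5.1426,4.5957) (cross=46.435)
θ=285°: ex = (C−B)/|BC| = (0.5781,0.8159); ey = (-0.8159,0.5781)
θ=285°: P = B + -1.64·ex + 1.28·ey = (-1.4749,-2.5300)
θ=304°: B = A + 2.00·(cos304°, sin304°) = (1.1184, -1.6581)
θ=304°: |BD| = 8.0541
θ=304°: circle(B,8.00) ∩ circle(D,6.00): a=5.7653, h=5.5463
θ=304°:   candidates: C₊=(5.6184,4.9563) cross=44.671; C₋=(7.9020,-5.8987) cross=-44.671
θ=304°:   branch + wants cross > 0 → take C=(5.6184,4.9563) (cross=44.671)
θ=304°: ex = (C−B)/|BC| = (0.5625,0.8268); ey = (-0.8268,0.5625)
θ=304°: P = B + -1.64·ex + 1.28·ey = (-0.8624,-2.2940)

θ=285°: -1.47 -2.53
θ=304°: -0.86 -2.29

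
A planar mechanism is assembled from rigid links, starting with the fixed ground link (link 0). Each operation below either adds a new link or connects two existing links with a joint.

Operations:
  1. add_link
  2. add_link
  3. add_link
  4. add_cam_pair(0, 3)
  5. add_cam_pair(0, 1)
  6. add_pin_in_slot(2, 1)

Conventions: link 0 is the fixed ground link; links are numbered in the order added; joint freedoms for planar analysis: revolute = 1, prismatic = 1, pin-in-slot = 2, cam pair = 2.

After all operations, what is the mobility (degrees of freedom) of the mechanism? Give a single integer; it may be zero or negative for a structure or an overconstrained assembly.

ground; <1,0,0>
#1 <2,0,0>
#2 <3,0,0>
#3 <4,0,0>
C:0↔3 J2 <4,0,1>
C:0↔1 J2 <4,0,2>
PS:2↔1 J2 <4,0,3>
3×3 − 2×0 − 1×3 = 6

M = 6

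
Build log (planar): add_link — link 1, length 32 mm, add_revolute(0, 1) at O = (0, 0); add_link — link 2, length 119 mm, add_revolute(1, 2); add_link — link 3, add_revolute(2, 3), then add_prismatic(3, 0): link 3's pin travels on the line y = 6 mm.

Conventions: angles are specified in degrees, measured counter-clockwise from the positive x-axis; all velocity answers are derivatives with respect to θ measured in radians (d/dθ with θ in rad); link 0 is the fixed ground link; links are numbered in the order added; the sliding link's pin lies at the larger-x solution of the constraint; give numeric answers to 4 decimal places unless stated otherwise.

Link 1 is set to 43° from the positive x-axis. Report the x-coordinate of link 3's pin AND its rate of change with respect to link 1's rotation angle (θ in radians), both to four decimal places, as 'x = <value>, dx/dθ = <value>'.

geometry: r = 32 mm, L = 119 mm, e = 6 mm
crank pin P = (r cos θ, r sin θ) = (23.403318, 21.823948)
h = r sin θ − e = 21.823948 − 6 = 15.823948
x = r cos θ + √(L² − h²) = 23.403318 + 117.943218 = 141.346537
dx/dθ = −r sin θ − h·r cos θ/√(L² − h²) (θ in radians; h = 15.823948) = -24.963873

x = 141.3465, dx/dθ = -24.9639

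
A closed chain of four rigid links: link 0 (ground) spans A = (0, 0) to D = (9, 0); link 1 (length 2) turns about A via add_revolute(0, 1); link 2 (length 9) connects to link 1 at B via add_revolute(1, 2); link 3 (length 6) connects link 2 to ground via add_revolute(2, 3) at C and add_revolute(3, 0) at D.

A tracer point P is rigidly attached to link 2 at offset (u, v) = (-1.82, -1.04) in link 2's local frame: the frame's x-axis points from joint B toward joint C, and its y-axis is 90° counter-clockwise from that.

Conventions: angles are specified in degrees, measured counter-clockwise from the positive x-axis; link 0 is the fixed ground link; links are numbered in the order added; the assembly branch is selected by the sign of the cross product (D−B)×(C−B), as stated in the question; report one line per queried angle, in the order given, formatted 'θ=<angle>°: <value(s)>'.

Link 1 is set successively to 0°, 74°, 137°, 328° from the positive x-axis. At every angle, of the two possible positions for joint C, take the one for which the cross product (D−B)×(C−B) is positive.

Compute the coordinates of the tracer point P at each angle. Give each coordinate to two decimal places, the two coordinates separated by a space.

A=(0,0), D=(9.00,0)
θ=0°: B = A + 2.00·(cos0°, sin0°) = (2.0000, 0.0000)
θ=0°: |BD| = 7.0000
θ=0°: circle(B,9.00) ∩ circle(D,6.00): a=6.7143, h=5.9932
θ=0°:   candidates: C₊=(8.7143,5.9932) cross=41.952; C₋=(8.7143,-5.9932) cross=-41.952
θ=0°:   branch + wants cross > 0 → take C=(8.7143,5.9932) (cross=41.952)
θ=0°: ex = (C−B)/|BC| = (0.7460,0.6659); ey = (-0.6659,0.7460)
θ=0°: P = B + -1.82·ex + -1.04·ey = (1.3348,-1.9878)
θ=74°: B = A + 2.00·(cos74°, sin74°) = (0.5513, 1.9225)
θ=74°: |BD| = 8.6647
θ=74°: circle(B,9.00) ∩ circle(D,6.00): a=6.9291, h=5.7435
θ=74°:   candidates: C₊=(8.5820,5.9854) cross=49.766; C₋=(6.0333,-5.2152) cross=-49.766
θ=74°:   branch + wants cross > 0 → take C=(8.5820,5.9854) (cross=49.766)
θ=74°: ex = (C−B)/|BC| = (0.8923,0.4514); ey = (-0.4514,0.8923)
θ=74°: P = B + -1.82·ex + -1.04·ey = (-0.6032,0.1729)
θ=137°: B = A + 2.00·(cos137°, sin137°) = (-1.4627, 1.3640)
θ=137°: |BD| = 10.5512
θ=137°: circle(B,9.00) ∩ circle(D,6.00): a=7.4081, h=5.1108
θ=137°:   candidates: C₊=(6.5439,5.4743) cross=53.925; C₋=(5.2225,-4.6616) cross=-53.925
θ=137°:   branch + wants cross > 0 → take C=(6.5439,5.4743) (cross=53.925)
θ=137°: ex = (C−B)/|BC| = (0.8896,0.4567); ey = (-0.4567,0.8896)
θ=137°: P = B + -1.82·ex + -1.04·ey = (-2.6069,-0.3924)
θ=328°: B = A + 2.00·(cos328°, sin328°) = (1.6961, -1.0598)
θ=328°: |BD| = 7.3804
θ=328°: circle(B,9.00) ∩ circle(D,6.00): a=6.7388, h=5.9656
θ=328°:   candidates: C₊=(7.5084,5.8116) cross=44.028; C₋=(9.2217,-5.9959) cross=-44.028
θ=328°:   branch + wants cross > 0 → take C=(7.5084,5.8116) (cross=44.028)
θ=328°: ex = (C−B)/|BC| = (0.6458,0.7635); ey = (-0.7635,0.6458)
θ=328°: P = B + -1.82·ex + -1.04·ey = (1.3148,-3.1210)

θ=0°: 1.33 -1.99
θ=74°: -0.60 0.17
θ=137°: -2.61 -0.39
θ=328°: 1.31 -3.12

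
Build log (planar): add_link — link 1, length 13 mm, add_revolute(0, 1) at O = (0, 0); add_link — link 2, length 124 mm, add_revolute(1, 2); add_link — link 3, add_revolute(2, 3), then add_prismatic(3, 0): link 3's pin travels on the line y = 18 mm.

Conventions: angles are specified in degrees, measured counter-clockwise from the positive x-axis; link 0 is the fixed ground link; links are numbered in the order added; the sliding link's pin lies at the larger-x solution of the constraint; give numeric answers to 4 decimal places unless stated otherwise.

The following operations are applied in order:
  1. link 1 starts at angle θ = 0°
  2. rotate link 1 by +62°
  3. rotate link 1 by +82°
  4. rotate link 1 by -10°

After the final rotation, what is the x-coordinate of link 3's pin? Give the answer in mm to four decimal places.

geometry: r = 13 mm, L = 124 mm, e = 18 mm; θ starts at 0°
rotate link 1 by +62°: θ ← 0° +62° = 62°
rotate link 1 by +82°: θ ← 62° +82° = 144°
rotate link 1 by -10°: θ ← 144° -10° = 134°
crank pin P = (r cos θ, r sin θ) = (-9.030559, 9.351417)
h = r sin θ − e = 9.351417 − 18 = -8.648583
x = r cos θ + √(L² − h²) = -9.030559 + 123.698028 = 114.667469

114.6675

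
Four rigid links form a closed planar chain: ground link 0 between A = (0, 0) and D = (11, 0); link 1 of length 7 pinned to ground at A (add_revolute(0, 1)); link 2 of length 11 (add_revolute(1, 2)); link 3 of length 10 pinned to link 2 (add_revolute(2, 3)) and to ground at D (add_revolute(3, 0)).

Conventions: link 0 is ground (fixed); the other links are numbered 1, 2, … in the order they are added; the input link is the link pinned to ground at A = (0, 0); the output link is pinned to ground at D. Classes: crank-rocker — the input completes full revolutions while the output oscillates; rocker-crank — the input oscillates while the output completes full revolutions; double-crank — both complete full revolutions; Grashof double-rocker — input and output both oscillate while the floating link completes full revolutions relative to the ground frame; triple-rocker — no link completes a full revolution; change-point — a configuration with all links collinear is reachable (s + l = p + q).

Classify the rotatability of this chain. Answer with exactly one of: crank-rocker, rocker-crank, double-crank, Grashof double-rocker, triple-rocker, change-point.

lengths: ground=11, input=7, coupler=11, output=10
sorted: s=7 (shortest), l=11 (longest), p+q=21
s + l = 18 vs p + q = 21
s + l < p + q (Grashof) with shortest = input link → crank-rocker

crank-rocker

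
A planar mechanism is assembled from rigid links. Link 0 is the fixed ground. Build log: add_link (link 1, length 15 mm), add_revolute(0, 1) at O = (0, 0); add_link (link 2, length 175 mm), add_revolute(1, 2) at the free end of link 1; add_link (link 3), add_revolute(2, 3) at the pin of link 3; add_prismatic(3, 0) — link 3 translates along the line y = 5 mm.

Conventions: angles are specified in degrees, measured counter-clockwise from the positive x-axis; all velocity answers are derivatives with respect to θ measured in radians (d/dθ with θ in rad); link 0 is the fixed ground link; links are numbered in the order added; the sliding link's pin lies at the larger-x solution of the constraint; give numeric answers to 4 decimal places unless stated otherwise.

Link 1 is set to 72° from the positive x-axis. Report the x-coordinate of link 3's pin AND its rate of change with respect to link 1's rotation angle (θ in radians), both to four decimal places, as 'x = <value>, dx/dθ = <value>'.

geometry: r = 15 mm, L = 175 mm, e = 5 mm
crank pin P = (r cos θ, r sin θ) = (4.635255, 14.265848)
h = r sin θ − e = 14.265848 − 5 = 9.265848
x = r cos θ + √(L² − h²) = 4.635255 + 174.754525 = 179.389780
dx/dθ = −r sin θ − h·r cos θ/√(L² − h²) (θ in radians; h = 9.265848) = -14.511619

x = 179.3898, dx/dθ = -14.5116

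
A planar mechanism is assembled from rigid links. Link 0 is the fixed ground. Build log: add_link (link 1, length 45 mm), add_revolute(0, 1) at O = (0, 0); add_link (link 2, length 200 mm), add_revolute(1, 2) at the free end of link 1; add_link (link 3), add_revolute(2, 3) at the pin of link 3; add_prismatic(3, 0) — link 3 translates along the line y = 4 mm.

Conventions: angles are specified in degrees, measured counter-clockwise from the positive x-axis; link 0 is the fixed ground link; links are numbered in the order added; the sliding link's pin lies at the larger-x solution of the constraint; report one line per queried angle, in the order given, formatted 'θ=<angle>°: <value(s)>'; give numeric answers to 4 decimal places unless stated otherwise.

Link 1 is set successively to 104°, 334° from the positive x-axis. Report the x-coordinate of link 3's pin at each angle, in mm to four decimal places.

geometry: r = 45 mm, L = 200 mm, e = 4 mm
θ=104°: crank pin P = (r cos θ, r sin θ) = (-10.886485, 43.663308)
θ=104°: h = r sin θ − e = 43.663308 − 4 = 39.663308
θ=104°: x = r cos θ + √(L² − h²) = -10.886485 + 196.027605 = 185.141120
θ=334°: crank pin P = (r cos θ, r sin θ) = (40.445732, -19.726702)
θ=334°: h = r sin θ − e = -19.726702 − 4 = -23.726702
θ=334°: x = r cos θ + √(L² − h²) = 40.445732 + 198.587622 = 239.033354

θ=104°: 185.1411
θ=334°: 239.0334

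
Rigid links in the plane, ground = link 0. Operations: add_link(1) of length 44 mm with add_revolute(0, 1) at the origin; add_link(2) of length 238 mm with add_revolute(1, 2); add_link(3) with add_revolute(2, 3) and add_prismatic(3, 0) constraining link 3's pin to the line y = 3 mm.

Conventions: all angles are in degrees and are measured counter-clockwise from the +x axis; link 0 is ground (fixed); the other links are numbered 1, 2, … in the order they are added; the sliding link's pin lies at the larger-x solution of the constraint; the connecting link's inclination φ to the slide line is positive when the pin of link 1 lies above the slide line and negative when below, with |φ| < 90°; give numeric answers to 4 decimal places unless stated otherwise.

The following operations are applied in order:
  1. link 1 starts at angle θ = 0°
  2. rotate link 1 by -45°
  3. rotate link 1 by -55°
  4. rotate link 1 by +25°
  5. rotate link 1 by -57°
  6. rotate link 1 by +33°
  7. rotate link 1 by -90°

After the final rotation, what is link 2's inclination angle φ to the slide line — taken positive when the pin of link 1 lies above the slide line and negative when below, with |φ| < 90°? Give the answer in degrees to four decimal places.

geometry: r = 44 mm, L = 238 mm, e = 3 mm; θ starts at 0°
rotate link 1 by -45°: θ ← 0° -45° = -45°
rotate link 1 by -55°: θ ← -45° -55° = -100°
rotate link 1 by +25°: θ ← -100° +25° = -75°
rotate link 1 by -57°: θ ← -75° -57° = -132°
rotate link 1 by +33°: θ ← -132° +33° = -99°
rotate link 1 by -90°: θ ← -99° -90° = -189°
h = r sin θ − e = 6.883116 − 3 = 3.883116
sin φ = h / L = 3.883116 / 238 = 0.01631562
φ = arcsin(0.01631562) = 0.934857°

0.9349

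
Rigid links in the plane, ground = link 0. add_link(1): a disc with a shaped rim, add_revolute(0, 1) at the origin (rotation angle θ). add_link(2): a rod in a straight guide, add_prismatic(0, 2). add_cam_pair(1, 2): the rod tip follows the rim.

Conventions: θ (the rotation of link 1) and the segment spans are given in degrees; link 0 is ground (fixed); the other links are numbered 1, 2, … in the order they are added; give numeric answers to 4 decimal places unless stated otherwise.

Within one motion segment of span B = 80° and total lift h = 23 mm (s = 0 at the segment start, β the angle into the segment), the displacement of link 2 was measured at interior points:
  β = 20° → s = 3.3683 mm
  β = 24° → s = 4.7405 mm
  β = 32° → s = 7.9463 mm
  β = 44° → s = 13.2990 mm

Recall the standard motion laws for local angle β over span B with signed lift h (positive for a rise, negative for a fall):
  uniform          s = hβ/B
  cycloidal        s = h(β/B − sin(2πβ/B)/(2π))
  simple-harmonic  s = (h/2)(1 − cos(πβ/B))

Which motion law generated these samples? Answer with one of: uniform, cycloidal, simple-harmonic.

candidates at β/B = r: uniform s = h·r (linear in β); cycloidal s = h·(r − sin(2πr)/(2π)); simple-harmonic s = (h/2)(1 − cos(πr))
β=20°: printed 3.3683 | uniform 5.7500, cycloidal 2.0894, simple-harmonic 3.3683
β=24°: printed 4.7405 | uniform 6.9000, cycloidal 3.4186, simple-harmonic 4.7405
β=32°: printed 7.9463 | uniform 9.2000, cycloidal 7.0484, simple-harmonic 7.9463
β=44°: printed 13.2990 | uniform 12.6500, cycloidal 13.7812, simple-harmonic 13.2990
only one law matches every sample → simple-harmonic

simple-harmonic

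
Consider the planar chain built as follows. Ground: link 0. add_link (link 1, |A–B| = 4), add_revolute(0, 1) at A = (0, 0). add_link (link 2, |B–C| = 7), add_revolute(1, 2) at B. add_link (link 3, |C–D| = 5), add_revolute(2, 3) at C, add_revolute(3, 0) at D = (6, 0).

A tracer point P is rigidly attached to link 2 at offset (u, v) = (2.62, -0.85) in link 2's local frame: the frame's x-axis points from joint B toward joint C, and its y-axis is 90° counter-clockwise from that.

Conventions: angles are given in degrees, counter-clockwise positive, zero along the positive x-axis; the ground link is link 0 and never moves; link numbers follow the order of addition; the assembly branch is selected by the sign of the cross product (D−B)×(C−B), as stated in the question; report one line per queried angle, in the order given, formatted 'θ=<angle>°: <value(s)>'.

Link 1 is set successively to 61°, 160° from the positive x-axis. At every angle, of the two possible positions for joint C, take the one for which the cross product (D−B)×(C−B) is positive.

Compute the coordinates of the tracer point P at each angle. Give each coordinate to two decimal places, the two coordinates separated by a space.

A=(0,0), D=(6.00,0)
θ=61°: B = A + 4.00·(cos61°, sin61°) = (1.9392, 3.4985)
θ=61°: |BD| = 5.3600
θ=61°: circle(B,7.00) ∩ circle(D,5.00): a=4.9188, h=4.9805
θ=61°:   candidates: C₊=(8.9166,4.0612) cross=26.695; C₋=(2.4150,-3.4853) cross=-26.695
θ=61°:   branch + wants cross > 0 → take C=(8.9166,4.0612) (cross=26.695)
θ=61°: ex = (C−B)/|BC| = (0.9968,0.0804); ey = (-0.0804,0.9968)
θ=61°: P = B + 2.62·ex + -0.85·ey = (4.6191,2.8619)
θ=160°: B = A + 4.00·(cos160°, sin160°) = (-3.7588, 1.3681)
θ=160°: |BD| = 9.8542
θ=160°: circle(B,7.00) ∩ circle(D,5.00): a=6.1449, h=3.3527
θ=160°:   candidates: C₊=(2.7920,3.8352) cross=33.038; C₋=(1.8611,-2.8053) cross=-33.038
θ=160°:   branch + wants cross > 0 → take C=(2.7920,3.8352) (cross=33.038)
θ=160°: ex = (C−B)/|BC| = (0.9358,0.3525); ey = (-0.3525,0.9358)
θ=160°: P = B + 2.62·ex + -0.85·ey = (-1.0073,1.4960)

θ=61°: 4.62 2.86
θ=160°: -1.01 1.50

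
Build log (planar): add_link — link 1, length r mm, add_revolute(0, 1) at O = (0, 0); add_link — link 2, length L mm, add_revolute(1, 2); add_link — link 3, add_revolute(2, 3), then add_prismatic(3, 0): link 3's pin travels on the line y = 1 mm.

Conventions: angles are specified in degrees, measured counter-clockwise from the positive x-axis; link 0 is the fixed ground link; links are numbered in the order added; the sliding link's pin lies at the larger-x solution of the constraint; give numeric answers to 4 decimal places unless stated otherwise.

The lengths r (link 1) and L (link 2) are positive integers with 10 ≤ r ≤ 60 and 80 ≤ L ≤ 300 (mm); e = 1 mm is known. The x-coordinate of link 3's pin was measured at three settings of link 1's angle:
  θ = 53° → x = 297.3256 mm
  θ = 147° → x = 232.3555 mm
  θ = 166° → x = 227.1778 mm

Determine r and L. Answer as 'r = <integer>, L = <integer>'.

constraint per measurement: (x − r cos θ)² + (r sin θ − e)² = L²
subtracting the θ₁ and θ₂ equations cancels the r² and L² terms:
r = (x₁² − x₂²) / (2[(x₁cos θ₁ + e sin θ₁) − (x₂cos θ₂ + e sin θ₂)]) = 46.0000 → r = 46
L² = (x₁ − r cos θ₁)² + (r sin θ₁ − e)² = 73984.0168 → L = 272.0000 → L = 272
check at θ₃=166°: x = 227.1778 (printed 227.1778) ✓

r = 46, L = 272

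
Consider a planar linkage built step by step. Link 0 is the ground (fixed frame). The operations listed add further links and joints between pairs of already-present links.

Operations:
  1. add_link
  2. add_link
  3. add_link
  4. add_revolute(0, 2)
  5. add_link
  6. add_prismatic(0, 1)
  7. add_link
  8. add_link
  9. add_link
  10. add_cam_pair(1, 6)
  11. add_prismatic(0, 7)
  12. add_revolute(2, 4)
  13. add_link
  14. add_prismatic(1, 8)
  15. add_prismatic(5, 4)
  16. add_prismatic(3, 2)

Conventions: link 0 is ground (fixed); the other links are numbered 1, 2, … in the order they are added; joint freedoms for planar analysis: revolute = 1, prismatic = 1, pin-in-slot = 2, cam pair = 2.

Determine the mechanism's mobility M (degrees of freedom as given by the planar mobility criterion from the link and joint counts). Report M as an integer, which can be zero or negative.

link 0 = ground. State L|J1|J2 = 1|0|0
+link1  2|0|0
+link2  3|0|0
+link3  4|0|0
R(0,2) f=1→J1  4|1|0
+link4  5|1|0
P(0,1) f=1→J1  5|2|0
+link5  6|2|0
+link6  7|2|0
+link7  8|2|0
C(1,6) f=2→J2  8|2|1
P(0,7) f=1→J1  8|3|1
R(2,4) f=1→J1  8|4|1
+link8  9|4|1
P(1,8) f=1→J1  9|5|1
P(5,4) f=1→J1  9|6|1
P(3,2) f=1→J1  9|7|1
M = 3(9−1)−2·7−1 = 24−14−1 = 9

M = 9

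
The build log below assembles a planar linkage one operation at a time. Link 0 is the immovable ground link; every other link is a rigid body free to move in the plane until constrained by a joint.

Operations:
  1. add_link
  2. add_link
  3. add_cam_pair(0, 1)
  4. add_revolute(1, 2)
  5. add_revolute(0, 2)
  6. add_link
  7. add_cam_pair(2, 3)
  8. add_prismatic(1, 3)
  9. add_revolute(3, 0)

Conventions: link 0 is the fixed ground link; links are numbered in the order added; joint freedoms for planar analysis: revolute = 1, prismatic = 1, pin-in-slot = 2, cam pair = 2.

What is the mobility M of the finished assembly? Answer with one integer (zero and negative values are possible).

link 0 = ground. State L|J1|J2 = 1|0|0
+link1  2|0|0
+link2  3|0|0
C(0,1) f=2→J2  3|0|1
R(1,2) f=1→J1  3|1|1
R(0,2) f=1→J1  3|2|1
+link3  4|2|1
C(2,3) f=2→J2  4|2|2
P(1,3) f=1→J1  4|3|2
R(3,0) f=1→J1  4|4|2
M = 3(4−1)−2·4−2 = 9−8−2 = -1

M = -1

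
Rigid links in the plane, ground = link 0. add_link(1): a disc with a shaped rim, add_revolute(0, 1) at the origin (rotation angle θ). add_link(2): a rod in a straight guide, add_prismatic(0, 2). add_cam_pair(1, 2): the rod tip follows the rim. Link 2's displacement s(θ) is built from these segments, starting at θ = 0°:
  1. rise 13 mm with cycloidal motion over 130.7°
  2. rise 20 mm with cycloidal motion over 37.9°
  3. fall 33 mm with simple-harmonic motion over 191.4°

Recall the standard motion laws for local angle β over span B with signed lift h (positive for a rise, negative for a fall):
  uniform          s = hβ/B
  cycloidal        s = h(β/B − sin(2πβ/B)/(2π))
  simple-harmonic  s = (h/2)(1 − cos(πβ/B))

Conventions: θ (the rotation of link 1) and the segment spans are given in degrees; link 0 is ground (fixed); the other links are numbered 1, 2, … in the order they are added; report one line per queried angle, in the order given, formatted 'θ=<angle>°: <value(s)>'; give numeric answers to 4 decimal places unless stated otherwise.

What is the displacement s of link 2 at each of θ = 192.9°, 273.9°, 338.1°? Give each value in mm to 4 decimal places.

segment 1 (0° to 130.7°, cycloidal, h = 13) is passed completely: s = 0.0000 + (13) = 13.0000
segment 2 (130.7° to 168.6°, cycloidal, h = 20) is passed completely: s = 13.0000 + (20) = 33.0000
θ = 192.9° falls in segment 3 (168.6° to 360°, simple-harmonic, h = -33): β = 192.9 − 168.6 = 24.3°, B = 191.4°; Δs = -33/2·(1 − cos(π·0.1270)) = -1.2951; s = 33.0000 − 1.2951 = 31.7049
θ = 273.9° falls in segment 3 (168.6° to 360°, simple-harmonic, h = -33): β = 273.9 − 168.6 = 105.3°, B = 191.4°; Δs = -33/2·(1 − cos(π·0.5502)) = -19.0892; s = 33.0000 − 19.0892 = 13.9108
θ = 338.1° falls in segment 3 (168.6° to 360°, simple-harmonic, h = -33): β = 338.1 − 168.6 = 169.5°, B = 191.4°; Δs = -33/2·(1 − cos(π·0.8856)) = -31.9454; s = 33.0000 − 31.9454 = 1.0546

θ=192.9°: 31.7049
θ=273.9°: 13.9108
θ=338.1°: 1.0546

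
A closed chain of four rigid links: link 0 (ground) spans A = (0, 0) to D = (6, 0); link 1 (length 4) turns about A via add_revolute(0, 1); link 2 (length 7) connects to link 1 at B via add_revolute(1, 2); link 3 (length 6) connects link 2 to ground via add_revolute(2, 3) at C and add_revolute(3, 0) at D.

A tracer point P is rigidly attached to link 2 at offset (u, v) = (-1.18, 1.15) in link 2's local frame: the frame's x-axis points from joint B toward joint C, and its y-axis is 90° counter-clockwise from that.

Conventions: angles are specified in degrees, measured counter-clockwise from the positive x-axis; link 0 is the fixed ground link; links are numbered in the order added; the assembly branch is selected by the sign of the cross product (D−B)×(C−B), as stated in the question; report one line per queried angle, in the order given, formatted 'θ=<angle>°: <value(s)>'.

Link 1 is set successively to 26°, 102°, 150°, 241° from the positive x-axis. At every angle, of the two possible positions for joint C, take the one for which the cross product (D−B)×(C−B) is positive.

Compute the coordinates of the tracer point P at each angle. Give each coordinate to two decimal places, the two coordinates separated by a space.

A=(0,0), D=(6.00,0)
θ=26°: B = A + 4.00·(cos26°, sin26°) = (3.5952, 1.7535)
θ=26°: |BD| = 2.9762
θ=26°: circle(B,7.00) ∩ circle(D,6.00): a=3.6721, h=5.9595
θ=26°:   candidates: C₊=(10.0734,4.4054) cross=17.737; C₋=(3.0511,-5.2253) cross=-17.737
θ=26°:   branch + wants cross > 0 → take C=(10.0734,4.4054) (cross=17.737)
θ=26°: ex = (C−B)/|BC| = (0.9255,0.3788); ey = (-0.3788,0.9255)
θ=26°: P = B + -1.18·ex + 1.15·ey = (2.0675,2.3707)
θ=102°: B = A + 4.00·(cos102°, sin102°) = (-0.8316, 3.9126)
θ=102°: |BD| = 7.8727
θ=102°: circle(B,7.00) ∩ circle(D,6.00): a=4.7620, h=5.1306
θ=102°:   candidates: C₊=(5.8505,5.9981) cross=40.392; C₋=(0.7508,-2.9062) cross=-40.392
θ=102°:   branch + wants cross > 0 → take C=(5.8505,5.9981) (cross=40.392)
θ=102°: ex = (C−B)/|BC| = (0.9546,0.2979); ey = (-0.2979,0.9546)
θ=102°: P = B + -1.18·ex + 1.15·ey = (-2.3007,4.6588)
θ=150°: B = A + 4.00·(cos150°, sin150°) = (-3.4641, 2.0000)
θ=150°: |BD| = 9.6731
θ=150°: circle(B,7.00) ∩ circle(D,6.00): a=5.5085, h=4.3193
θ=150°:   candidates: C₊=(2.8184,5.0870) cross=41.781; C₋=(1.0323,-3.3649) cross=-41.781
θ=150°:   branch + wants cross > 0 → take C=(2.8184,5.0870) (cross=41.781)
θ=150°: ex = (C−B)/|BC| = (0.8975,0.4410); ey = (-0.4410,0.8975)
θ=150°: P = B + -1.18·ex + 1.15·ey = (-5.0303,2.5118)
θ=241°: B = A + 4.00·(cos241°, sin241°) = (-1.9392, -3.4985)
θ=241°: |BD| = 8.6759
θ=241°: circle(B,7.00) ∩ circle(D,6.00): a=5.0871, h=4.8084
θ=241°:   candidates: C₊=(0.7770,2.9530) cross=41.717; C₋=(4.6549,-5.8473) cross=-41.717
θ=241°:   branch + wants cross > 0 → take C=(0.7770,2.9530) (cross=41.717)
θ=241°: ex = (C−B)/|BC| = (0.3880,0.9216); ey = (-0.9216,0.3880)
θ=241°: P = B + -1.18·ex + 1.15·ey = (-3.4570,-4.1398)

θ=26°: 2.07 2.37
θ=102°: -2.30 4.66
θ=150°: -5.03 2.51
θ=241°: -3.46 -4.14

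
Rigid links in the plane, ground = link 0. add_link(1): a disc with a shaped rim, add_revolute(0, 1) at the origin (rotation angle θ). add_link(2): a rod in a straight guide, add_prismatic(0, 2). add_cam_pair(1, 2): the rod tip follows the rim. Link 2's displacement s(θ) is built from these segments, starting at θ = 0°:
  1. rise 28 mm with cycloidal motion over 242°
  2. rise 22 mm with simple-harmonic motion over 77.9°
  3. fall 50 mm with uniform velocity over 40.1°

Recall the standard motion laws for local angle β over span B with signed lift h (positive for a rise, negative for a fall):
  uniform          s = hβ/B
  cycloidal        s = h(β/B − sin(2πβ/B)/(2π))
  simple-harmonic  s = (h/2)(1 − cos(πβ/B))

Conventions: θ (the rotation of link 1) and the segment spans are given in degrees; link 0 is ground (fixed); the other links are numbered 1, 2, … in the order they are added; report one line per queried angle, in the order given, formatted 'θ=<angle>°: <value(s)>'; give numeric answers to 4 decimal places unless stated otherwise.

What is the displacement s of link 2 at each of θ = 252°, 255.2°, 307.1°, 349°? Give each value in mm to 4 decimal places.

segment 1 (0° to 242°, cycloidal, h = 28) is passed completely: s = 0.0000 + (28) = 28.0000
θ = 252° falls in segment 2 (242° to 319.9°, simple-harmonic, h = 22): β = 252 − 242 = 10°, B = 77.9°; Δs = 22/2·(1 − cos(π·0.1284)) = 0.8825; s = 28.0000 + 0.8825 = 28.8825
θ = 255.2° falls in segment 2 (242° to 319.9°, simple-harmonic, h = 22): β = 255.2 − 242 = 13.2°, B = 77.9°; Δs = 22/2·(1 − cos(π·0.1694)) = 1.5221; s = 28.0000 + 1.5221 = 29.5221
θ = 307.1° falls in segment 2 (242° to 319.9°, simple-harmonic, h = 22): β = 307.1 − 242 = 65.1°, B = 77.9°; Δs = 22/2·(1 − cos(π·0.8357)) = 20.5667; s = 28.0000 + 20.5667 = 48.5667
segment 2 (242° to 319.9°, simple-harmonic, h = 22) is passed completely: s = 28.0000 + (22) = 50.0000
θ = 349° falls in segment 3 (319.9° to 360°, uniform, h = -50): β = 349 − 319.9 = 29.1°, B = 40.1°; Δs = -50·29.1/40.1 = -36.2843; s = 50.0000 − 36.2843 = 13.7157

θ=252°: 28.8825
θ=255.2°: 29.5221
θ=307.1°: 48.5667
θ=349°: 13.7157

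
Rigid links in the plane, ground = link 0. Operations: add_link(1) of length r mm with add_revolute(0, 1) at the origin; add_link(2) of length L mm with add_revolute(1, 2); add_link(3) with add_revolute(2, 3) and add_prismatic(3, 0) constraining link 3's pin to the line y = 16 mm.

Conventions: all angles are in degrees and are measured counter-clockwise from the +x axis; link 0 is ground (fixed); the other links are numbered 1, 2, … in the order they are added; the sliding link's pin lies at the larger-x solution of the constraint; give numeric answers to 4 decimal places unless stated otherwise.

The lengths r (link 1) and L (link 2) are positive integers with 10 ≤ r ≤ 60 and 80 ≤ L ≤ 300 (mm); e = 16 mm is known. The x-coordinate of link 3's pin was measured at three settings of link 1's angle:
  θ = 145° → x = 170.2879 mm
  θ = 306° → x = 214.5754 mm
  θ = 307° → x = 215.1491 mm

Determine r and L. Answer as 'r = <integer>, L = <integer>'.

constraint per measurement: (x − r cos θ)² + (r sin θ − e)² = L²
subtracting the θ₁ and θ₂ equations cancels the r² and L² terms:
r = (x₁² − x₂²) / (2[(x₁cos θ₁ + e sin θ₁) − (x₂cos θ₂ + e sin θ₂)]) = 35.0000 → r = 35
L² = (x₁ − r cos θ₁)² + (r sin θ₁ − e)² = 39600.9810 → L = 199.0000 → L = 199
check at θ₃=307°: x = 215.1491 (printed 215.1491) ✓

r = 35, L = 199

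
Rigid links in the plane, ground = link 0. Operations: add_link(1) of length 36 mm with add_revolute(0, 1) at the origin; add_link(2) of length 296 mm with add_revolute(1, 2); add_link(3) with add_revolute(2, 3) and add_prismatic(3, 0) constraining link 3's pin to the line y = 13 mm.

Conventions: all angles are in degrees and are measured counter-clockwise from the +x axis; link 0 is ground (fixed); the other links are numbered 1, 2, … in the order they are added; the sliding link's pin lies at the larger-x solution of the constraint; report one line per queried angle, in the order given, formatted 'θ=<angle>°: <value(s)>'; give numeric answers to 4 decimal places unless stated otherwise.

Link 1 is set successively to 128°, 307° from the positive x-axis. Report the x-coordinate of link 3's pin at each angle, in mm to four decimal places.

geometry: r = 36 mm, L = 296 mm, e = 13 mm
θ=128°: crank pin P = (r cos θ, r sin θ) = (-22.163813, 28.368387)
θ=128°: h = r sin θ − e = 28.368387 − 13 = 15.368387
θ=128°: x = r cos θ + √(L² − h²) = -22.163813 + 295.600766 = 273.436953
θ=307°: crank pin P = (r cos θ, r sin θ) = (21.665341, -28.750878)
θ=307°: h = r sin θ − e = -28.750878 − 13 = -41.750878
θ=307°: x = r cos θ + √(L² − h²) = 21.665341 + 293.040721 = 314.706062

θ=128°: 273.4370
θ=307°: 314.7061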